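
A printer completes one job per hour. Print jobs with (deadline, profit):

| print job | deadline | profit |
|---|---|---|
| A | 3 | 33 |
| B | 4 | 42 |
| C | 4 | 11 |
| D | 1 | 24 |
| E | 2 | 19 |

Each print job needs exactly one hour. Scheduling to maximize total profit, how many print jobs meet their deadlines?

4

Take jobs in profit order; each goes to the latest open slot no later than its deadline.
By profit: B(d4,42), A(d3,33), D(d1,24), E(d2,19), C(d4,11)
B→slot 4; A→slot 3; D→slot 1; E→slot 2; C skipped.
4 of 5 scheduled.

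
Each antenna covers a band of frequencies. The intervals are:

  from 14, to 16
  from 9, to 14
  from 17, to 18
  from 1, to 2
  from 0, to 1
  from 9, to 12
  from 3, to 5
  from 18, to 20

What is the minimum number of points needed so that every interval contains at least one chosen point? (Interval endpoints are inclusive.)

By right end: [0,1]  [1,2]  [3,5]  [9,12]  [9,14]  [14,16]  [17,18]  [18,20]
[0,1] uncovered → point at 1; [3,5] uncovered → point at 5; [9,12] uncovered → point at 12; [14,16] uncovered → point at 16; [17,18] uncovered → point at 18.
Points: 1, 5, 12, 16, 18 (5 total).

5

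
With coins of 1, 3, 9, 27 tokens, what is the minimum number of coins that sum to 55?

Use the largest denomination that fits, subtract, and repeat.
55 = 2×27 + 1×1
Total coins = 2 + 1 = 3

3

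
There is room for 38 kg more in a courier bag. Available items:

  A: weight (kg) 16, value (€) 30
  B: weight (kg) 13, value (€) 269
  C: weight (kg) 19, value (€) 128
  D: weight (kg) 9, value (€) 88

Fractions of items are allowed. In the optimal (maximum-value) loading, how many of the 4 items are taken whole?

Greedy by value/weight ratio, highest first.
Order: B (269/13=20.69) > D (88/9=9.78) > C (128/19=6.74) > A (30/16=1.88)
Fill: take B (13 @ 269) → take D (9 @ 88) → take 16/19 of C → 107.79; 38/38 used.
2 item(s) taken whole; one partial (take 16/19 of C).

2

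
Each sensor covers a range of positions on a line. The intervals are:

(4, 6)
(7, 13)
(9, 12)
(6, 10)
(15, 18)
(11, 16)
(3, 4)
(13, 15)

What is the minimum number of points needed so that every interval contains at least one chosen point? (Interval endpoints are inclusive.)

Sort by right endpoint; whenever an interval is uncovered, place a point at its right end.
By right end: [3,4]  [4,6]  [6,10]  [9,12]  [7,13]  [13,15]  [11,16]  [15,18]
[3,4] uncovered → point at 4; [6,10] uncovered → point at 10; [13,15] uncovered → point at 15.
Points: 4, 10, 15 (3 total).

3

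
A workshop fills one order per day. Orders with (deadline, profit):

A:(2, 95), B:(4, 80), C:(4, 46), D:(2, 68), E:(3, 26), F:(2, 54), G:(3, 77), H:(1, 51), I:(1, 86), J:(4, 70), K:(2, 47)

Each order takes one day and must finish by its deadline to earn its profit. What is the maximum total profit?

Take jobs in profit order; each goes to the latest open slot no later than its deadline.
By profit: A(d2,95), I(d1,86), B(d4,80), G(d3,77), J(d4,70), D(d2,68), F(d2,54), H(d1,51), K(d2,47), C(d4,46), E(d3,26)
A→slot 2; I→slot 1; B→slot 4; G→slot 3; J skipped; D skipped; F skipped; H skipped; K skipped; C skipped; E skipped.
Profit = 86 + 95 + 77 + 80 = 338

338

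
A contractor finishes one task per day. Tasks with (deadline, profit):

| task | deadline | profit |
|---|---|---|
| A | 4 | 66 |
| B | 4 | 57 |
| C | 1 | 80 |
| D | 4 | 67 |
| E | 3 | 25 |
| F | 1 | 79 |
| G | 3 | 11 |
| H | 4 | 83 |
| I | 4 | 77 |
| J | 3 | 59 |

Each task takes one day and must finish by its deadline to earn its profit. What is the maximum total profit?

307

By profit: H(d4,83), C(d1,80), F(d1,79), I(d4,77), D(d4,67), A(d4,66), J(d3,59), B(d4,57), E(d3,25), G(d3,11)
H→slot 4; C→slot 1; F skipped; I→slot 3; D→slot 2; A skipped; J skipped; B skipped; E skipped; G skipped.
Profit = 80 + 67 + 77 + 83 = 307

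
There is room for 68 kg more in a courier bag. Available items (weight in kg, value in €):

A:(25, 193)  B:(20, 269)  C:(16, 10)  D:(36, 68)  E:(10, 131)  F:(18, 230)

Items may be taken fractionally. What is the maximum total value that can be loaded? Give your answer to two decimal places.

Greedy by value/weight ratio, highest first.
Order: B (269/20=13.45) > E (131/10=13.10) > F (230/18=12.78) > A (193/25=7.72) > D (68/36=1.89) > C (10/16=0.62)
Fill: take B (20 @ 269) → take E (10 @ 131) → take F (18 @ 230) → take 20/25 of A → 154.40; 68/68 used.
Total value = 784.40

784.40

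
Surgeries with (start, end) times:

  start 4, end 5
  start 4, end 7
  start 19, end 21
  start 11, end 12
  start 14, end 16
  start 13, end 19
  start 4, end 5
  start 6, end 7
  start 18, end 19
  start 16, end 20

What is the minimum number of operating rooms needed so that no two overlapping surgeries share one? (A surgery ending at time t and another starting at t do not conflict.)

3

starts: [4, 4, 4, 6, 11, 13, 14, 16, 18, 19]
ends:   [5, 5, 7, 7, 12, 16, 19, 19, 20, 21]
s4→1 s4→2 s4→3  — peak 3.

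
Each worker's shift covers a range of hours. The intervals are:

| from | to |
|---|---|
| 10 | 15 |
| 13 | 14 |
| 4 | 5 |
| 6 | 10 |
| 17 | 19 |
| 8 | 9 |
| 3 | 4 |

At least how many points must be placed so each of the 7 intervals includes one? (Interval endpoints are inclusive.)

4

Sort by right endpoint; whenever an interval is uncovered, place a point at its right end.
By right end: [3,4]  [4,5]  [8,9]  [6,10]  [13,14]  [10,15]  [17,19]
[3,4] uncovered → point at 4; [8,9] uncovered → point at 9; [13,14] uncovered → point at 14; [17,19] uncovered → point at 19.
Points: 4, 9, 14, 19 (4 total).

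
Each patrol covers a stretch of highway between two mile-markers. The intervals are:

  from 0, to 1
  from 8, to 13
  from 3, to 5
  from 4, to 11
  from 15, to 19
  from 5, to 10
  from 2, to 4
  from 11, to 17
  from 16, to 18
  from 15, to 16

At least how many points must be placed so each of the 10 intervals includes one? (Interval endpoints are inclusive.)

Process intervals by earliest right end; each time one isn't hit yet, stab at its right endpoint.
Sorted: [0,1] [2,4] [3,5] [5,10] [4,11] [8,13] [15,16] [11,17] [16,18] [15,19]
{[0,1]} hit by 1; {[2,4],[3,5]} hit by 4; {[5,10],[4,11],[8,13]} hit by 10; {[15,16],[11,17],[16,18],[15,19]} hit by 16.
Points: 1, 4, 10, 16 (4 total).

4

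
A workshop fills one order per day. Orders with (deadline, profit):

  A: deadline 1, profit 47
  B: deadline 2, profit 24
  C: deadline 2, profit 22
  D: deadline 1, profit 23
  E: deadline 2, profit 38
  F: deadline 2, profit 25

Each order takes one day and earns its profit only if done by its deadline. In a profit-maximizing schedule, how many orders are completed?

2

Sort by profit descending; place each in the latest free slot ≤ its deadline.
Profit order: A=47 E=38 F=25 B=24 D=23 C=22
Assign: A→slot 1, E→slot 2, F skipped, B skipped, D skipped, C skipped.
Slots: [1:A] [2:E]
2 of 6 scheduled.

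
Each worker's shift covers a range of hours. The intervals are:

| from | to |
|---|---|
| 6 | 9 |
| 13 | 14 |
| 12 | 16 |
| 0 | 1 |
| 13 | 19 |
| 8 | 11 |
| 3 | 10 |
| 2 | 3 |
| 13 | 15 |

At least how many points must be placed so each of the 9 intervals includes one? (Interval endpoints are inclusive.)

Process intervals by earliest right end; each time one isn't hit yet, stab at its right endpoint.
By right end: [0,1]  [2,3]  [6,9]  [3,10]  [8,11]  [13,14]  [13,15]  [12,16]  [13,19]
[0,1] uncovered → point at 1; [2,3] uncovered → point at 3; [6,9] uncovered → point at 9; [13,14] uncovered → point at 14.
Points: 1, 3, 9, 14 (4 total).

4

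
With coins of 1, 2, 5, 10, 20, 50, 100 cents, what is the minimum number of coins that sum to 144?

5

144 = 1×100 + 2×20 + 2×2
Total coins = 1 + 2 + 2 = 5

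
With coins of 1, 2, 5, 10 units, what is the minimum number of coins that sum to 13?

Use the largest denomination that fits, subtract, and repeat.
13 = 1×10 + 1×2 + 1×1
Total coins = 1 + 1 + 1 = 3

3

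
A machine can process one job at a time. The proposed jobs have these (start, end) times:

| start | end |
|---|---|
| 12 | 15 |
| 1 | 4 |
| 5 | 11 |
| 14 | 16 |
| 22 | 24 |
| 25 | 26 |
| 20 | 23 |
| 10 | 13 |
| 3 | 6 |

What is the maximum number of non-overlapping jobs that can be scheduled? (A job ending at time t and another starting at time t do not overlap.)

5

Greedy by earliest finish: after sorting by end time, pick each interval compatible with the last pick.
Sorted by end: (1,4)  (3,6)  (5,11)  (10,13)  (12,15)  (14,16)  (20,23)  (22,24)  (25,26)
take (1,4); take (5,11); take (12,15); skip (14,16); take (20,23); skip (22,24); take (25,26).
Selected 5 jobs.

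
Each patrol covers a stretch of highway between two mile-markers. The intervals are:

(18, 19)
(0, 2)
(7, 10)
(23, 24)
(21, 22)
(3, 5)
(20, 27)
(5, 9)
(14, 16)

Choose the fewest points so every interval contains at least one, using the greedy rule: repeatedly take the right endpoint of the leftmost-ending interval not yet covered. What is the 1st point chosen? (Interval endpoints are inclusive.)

Sort by right endpoint; whenever an interval is uncovered, place a point at its right end.
By right end: [0,2]  [3,5]  [5,9]  [7,10]  [14,16]  [18,19]  [21,22]  [23,24]  [20,27]
[0,2] uncovered → point at 2; [3,5] uncovered → point at 5; [7,10] uncovered → point at 10; [14,16] uncovered → point at 16; [18,19] uncovered → point at 19; [21,22] uncovered → point at 22; [23,24] uncovered → point at 24.
Points: 2, 5, 10, 16, 19, 22, 24 (7 total).

2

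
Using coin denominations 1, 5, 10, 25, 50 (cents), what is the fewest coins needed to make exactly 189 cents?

9

189 − 3×50→39 − 1×25→14 − 1×10→4 − 4×1→0
Total coins = 3 + 1 + 1 + 4 = 9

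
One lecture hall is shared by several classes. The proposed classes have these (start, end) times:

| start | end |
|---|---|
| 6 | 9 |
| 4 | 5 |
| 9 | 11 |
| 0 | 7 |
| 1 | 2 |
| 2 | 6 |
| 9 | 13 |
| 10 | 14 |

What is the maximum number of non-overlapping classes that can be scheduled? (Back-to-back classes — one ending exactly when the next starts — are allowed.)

By end time: (1,2), (4,5), (2,6), (0,7), (6,9), (9,11), (9,13), (10,14).
Pick (1,2); next start ≥ 2 → (4,5); next start ≥ 5 → (6,9); next start ≥ 9 → (9,11).
Selected 4 classes.

4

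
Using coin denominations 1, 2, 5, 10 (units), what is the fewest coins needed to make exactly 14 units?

14 − 1×10→4 − 2×2→0
Total coins = 1 + 2 = 3

3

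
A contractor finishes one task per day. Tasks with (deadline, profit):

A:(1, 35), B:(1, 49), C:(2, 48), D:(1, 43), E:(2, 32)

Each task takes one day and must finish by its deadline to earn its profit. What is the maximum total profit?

97

Sort by profit descending; place each in the latest free slot ≤ its deadline.
By profit: B(d1,49), C(d2,48), D(d1,43), A(d1,35), E(d2,32)
B→slot 1; C→slot 2; D skipped; A skipped; E skipped.
Profit = 49 + 48 = 97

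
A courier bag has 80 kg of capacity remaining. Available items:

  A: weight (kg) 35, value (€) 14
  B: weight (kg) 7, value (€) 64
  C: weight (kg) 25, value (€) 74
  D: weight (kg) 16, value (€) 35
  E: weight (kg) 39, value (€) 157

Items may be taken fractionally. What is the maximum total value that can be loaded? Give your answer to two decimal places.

Sort by value per unit weight and fill in that order.
Ratios (sorted): B 9.14, E 4.03, C 2.96, D 2.19, A 0.40
take B (7 @ 64); take E (39 @ 157); take C (25 @ 74); take 9/16 of D → 19.69. Capacity used 80/80.
Total value = 314.69

314.69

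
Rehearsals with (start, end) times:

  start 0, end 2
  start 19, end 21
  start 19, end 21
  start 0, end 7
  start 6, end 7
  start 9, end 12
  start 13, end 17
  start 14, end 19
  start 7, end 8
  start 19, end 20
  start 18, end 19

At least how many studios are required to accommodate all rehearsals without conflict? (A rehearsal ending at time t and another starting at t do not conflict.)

Events (time:±→running): 0:+→1 0:+→2 2:-→1 6:+→2 7:-→1 7:-→0 7:+→1 8:-→0 9:+→1 12:-→0 13:+→1 14:+→2 17:-→1 18:+→2 19:-→1 19:-→0 19:+→1 19:+→2 19:+→3 … peak 3.

3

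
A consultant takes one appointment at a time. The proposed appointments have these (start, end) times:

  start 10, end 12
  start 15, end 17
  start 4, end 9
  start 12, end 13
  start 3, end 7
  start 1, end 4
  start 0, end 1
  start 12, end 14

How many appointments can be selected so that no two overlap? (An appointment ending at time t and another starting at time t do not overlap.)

6

Order by finish time; keep every interval that doesn't clash with the previous kept one.
By end time: (0,1), (1,4), (3,7), (4,9), (10,12), (12,13), (12,14), (15,17).
Pick (0,1); next start ≥ 1 → (1,4); next start ≥ 4 → (4,9); next start ≥ 9 → (10,12); next start ≥ 12 → (12,13); next start ≥ 13 → (15,17).
Selected 6 appointments.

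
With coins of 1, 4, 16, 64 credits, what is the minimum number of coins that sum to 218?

218 = 3×64 + 1×16 + 2×4 + 2×1
Total coins = 3 + 1 + 2 + 2 = 8

8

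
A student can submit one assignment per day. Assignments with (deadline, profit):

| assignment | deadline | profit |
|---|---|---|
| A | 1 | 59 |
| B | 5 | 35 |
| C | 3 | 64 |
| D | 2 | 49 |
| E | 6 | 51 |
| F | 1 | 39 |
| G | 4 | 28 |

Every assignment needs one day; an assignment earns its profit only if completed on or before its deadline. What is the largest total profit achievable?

Take jobs in profit order; each goes to the latest open slot no later than its deadline.
By profit: C(d3,64), A(d1,59), E(d6,51), D(d2,49), F(d1,39), B(d5,35), G(d4,28)
C→slot 3; A→slot 1; E→slot 6; D→slot 2; F skipped; B→slot 5; G→slot 4.
Profit = 59 + 49 + 64 + 28 + 35 + 51 = 286

286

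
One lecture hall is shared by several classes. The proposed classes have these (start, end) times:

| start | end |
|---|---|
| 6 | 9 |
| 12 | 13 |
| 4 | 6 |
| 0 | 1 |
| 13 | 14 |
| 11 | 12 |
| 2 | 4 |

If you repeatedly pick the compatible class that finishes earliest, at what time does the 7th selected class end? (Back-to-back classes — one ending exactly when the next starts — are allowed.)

14

By end time: (0,1), (2,4), (4,6), (6,9), (11,12), (12,13), (13,14).
Pick (0,1); next start ≥ 1 → (2,4); next start ≥ 4 → (4,6); next start ≥ 6 → (6,9); next start ≥ 9 → (11,12); next start ≥ 12 → (12,13); next start ≥ 13 → (13,14).
Selected: (0,1) (2,4) (4,6) (6,9) (11,12) (12,13) (13,14)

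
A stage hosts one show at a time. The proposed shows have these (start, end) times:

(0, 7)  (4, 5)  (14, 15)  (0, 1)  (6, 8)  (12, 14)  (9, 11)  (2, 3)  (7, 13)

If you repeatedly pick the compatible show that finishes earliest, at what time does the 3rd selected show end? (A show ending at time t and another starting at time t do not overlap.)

Order by finish time; keep every interval that doesn't clash with the previous kept one.
Sorted by end: (0,1)  (2,3)  (4,5)  (0,7)  (6,8)  (9,11)  (7,13)  (12,14)  (14,15)
take (0,1); take (2,3); take (4,5); take (6,8); take (9,11); take (12,14); take (14,15).
Selected: (0,1) (2,3) (4,5) (6,8) (9,11) (12,14) (14,15)

5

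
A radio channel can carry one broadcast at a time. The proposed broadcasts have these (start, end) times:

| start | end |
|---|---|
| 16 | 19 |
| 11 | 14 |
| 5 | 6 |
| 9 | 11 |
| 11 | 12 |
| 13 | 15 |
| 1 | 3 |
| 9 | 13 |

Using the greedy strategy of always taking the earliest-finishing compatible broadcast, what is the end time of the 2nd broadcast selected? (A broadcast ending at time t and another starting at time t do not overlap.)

Sorted by end: (1,3)  (5,6)  (9,11)  (11,12)  (9,13)  (11,14)  (13,15)  (16,19)
take (1,3); take (5,6); take (9,11); take (11,12); take (13,15); take (16,19).
Selected: (1,3) (5,6) (9,11) (11,12) (13,15) (16,19)

6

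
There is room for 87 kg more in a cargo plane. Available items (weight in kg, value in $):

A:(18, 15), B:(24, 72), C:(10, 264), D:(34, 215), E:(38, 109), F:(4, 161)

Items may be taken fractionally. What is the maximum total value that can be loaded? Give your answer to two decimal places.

Greedy by value/weight ratio, highest first.
Order: F (161/4=40.25) > C (264/10=26.40) > D (215/34=6.32) > B (72/24=3.00) > E (109/38=2.87) > A (15/18=0.83)
Fill: take F (4 @ 161) → take C (10 @ 264) → take D (34 @ 215) → take B (24 @ 72) → take 15/38 of E → 43.03; 87/87 used.
Total value = 755.03

755.03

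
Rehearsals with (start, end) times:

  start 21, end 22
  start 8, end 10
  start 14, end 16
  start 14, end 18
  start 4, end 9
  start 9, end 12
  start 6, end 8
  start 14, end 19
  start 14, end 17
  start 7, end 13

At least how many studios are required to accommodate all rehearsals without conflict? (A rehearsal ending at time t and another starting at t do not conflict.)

4

starts: [4, 6, 7, 8, 9, 14, 14, 14, 14, 21]
ends:   [8, 9, 10, 12, 13, 16, 17, 18, 19, 22]
s4→1 s6→2 s7→3 e8→2 s8→3 e9→2 s9→3 e10→2 e12→1 e13→0 s14→1 s14→2 s14→3 s14→4  — peak 4.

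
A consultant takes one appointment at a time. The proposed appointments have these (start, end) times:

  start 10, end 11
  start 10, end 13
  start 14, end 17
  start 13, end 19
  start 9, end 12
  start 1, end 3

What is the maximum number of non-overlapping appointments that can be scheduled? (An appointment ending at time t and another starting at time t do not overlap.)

Sort by end time and greedily take each interval whose start is ≥ the last chosen end.
Sorted by end: (1,3)  (10,11)  (9,12)  (10,13)  (14,17)  (13,19)
take (1,3); take (10,11); take (14,17).
Selected 3 appointments.

3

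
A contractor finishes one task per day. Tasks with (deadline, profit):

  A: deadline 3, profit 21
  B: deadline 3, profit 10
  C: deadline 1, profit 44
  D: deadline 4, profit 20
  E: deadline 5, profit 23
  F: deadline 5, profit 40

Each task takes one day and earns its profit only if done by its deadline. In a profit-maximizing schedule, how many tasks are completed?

By profit: C(d1,44), F(d5,40), E(d5,23), A(d3,21), D(d4,20), B(d3,10)
C→slot 1; F→slot 5; E→slot 4; A→slot 3; D→slot 2; B skipped.
5 of 6 scheduled.

5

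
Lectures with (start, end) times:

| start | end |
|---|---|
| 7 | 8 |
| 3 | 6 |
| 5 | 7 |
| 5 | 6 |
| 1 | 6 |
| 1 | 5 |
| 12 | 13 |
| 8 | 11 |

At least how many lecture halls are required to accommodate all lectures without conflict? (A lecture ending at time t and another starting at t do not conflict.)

The answer is the maximum number of intervals overlapping at any instant.
starts: [1, 1, 3, 5, 5, 7, 8, 12]
ends:   [5, 6, 6, 6, 7, 8, 11, 13]
s1→1 s1→2 s3→3 e5→2 s5→3 s5→4  — peak 4.

4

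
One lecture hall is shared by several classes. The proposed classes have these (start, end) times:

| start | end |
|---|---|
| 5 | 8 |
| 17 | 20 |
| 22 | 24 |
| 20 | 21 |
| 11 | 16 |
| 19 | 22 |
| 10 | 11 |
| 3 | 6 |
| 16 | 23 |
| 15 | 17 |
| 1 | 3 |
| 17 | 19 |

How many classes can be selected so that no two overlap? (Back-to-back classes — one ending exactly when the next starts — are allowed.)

7

Sort by end time and greedily take each interval whose start is ≥ the last chosen end.
Sorted by end: (1,3)  (3,6)  (5,8)  (10,11)  (11,16)  (15,17)  (17,19)  (17,20)  (20,21)  (19,22)  (16,23)  (22,24)
take (1,3); take (3,6); skip (5,8); take (10,11); take (11,16); take (17,19); take (20,21); skip (16,23); take (22,24).
Selected 7 classes.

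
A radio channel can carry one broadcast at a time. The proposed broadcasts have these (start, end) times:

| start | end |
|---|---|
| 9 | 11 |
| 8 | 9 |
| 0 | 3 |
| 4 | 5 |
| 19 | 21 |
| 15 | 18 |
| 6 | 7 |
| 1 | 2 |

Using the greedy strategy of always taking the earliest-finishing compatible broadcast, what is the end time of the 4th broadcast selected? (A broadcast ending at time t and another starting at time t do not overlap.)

Greedy by earliest finish: after sorting by end time, pick each interval compatible with the last pick.
Sorted by end: (1,2)  (0,3)  (4,5)  (6,7)  (8,9)  (9,11)  (15,18)  (19,21)
take (1,2); take (4,5); take (6,7); take (8,9); take (9,11); take (15,18); take (19,21).
Selected: (1,2) (4,5) (6,7) (8,9) (9,11) (15,18) (19,21)

9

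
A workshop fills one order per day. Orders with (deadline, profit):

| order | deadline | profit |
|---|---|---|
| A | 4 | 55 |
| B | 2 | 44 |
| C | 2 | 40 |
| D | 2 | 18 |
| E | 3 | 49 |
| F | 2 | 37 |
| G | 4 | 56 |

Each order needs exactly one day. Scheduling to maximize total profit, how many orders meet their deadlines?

4

Sort by profit descending; place each in the latest free slot ≤ its deadline.
By profit: G(d4,56), A(d4,55), E(d3,49), B(d2,44), C(d2,40), F(d2,37), D(d2,18)
G→slot 4; A→slot 3; E→slot 2; B→slot 1; C skipped; F skipped; D skipped.
4 of 7 scheduled.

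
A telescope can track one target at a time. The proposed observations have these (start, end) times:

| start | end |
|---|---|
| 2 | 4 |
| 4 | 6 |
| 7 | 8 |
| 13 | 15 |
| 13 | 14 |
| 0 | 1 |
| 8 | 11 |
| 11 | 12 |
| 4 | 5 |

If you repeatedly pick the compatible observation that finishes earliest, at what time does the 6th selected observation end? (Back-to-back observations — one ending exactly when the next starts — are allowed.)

By end time: (0,1), (2,4), (4,5), (4,6), (7,8), (8,11), (11,12), (13,14), (13,15).
Pick (0,1); next start ≥ 1 → (2,4); next start ≥ 4 → (4,5); next start ≥ 5 → (7,8); next start ≥ 8 → (8,11); next start ≥ 11 → (11,12); next start ≥ 12 → (13,14).
Selected: (0,1) (2,4) (4,5) (7,8) (8,11) (11,12) (13,14)

12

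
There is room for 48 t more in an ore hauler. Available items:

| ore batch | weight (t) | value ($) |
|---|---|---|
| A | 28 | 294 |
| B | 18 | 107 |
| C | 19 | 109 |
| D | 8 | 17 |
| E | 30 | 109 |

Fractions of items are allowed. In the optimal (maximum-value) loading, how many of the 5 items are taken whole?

Ratios (sorted): A 10.50, B 5.94, C 5.74, E 3.63, D 2.12
take A (28 @ 294); take B (18 @ 107); take 2/19 of C → 11.47. Capacity used 48/48.
2 item(s) taken whole; one partial (take 2/19 of C).

2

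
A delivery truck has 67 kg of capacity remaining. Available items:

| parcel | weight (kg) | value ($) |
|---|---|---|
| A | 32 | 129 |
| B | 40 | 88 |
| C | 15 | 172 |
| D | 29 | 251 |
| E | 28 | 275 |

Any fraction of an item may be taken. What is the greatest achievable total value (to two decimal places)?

Greedy by value/weight ratio, highest first.
Order: C (172/15=11.47) > E (275/28=9.82) > D (251/29=8.66) > A (129/32=4.03) > B (88/40=2.20)
Fill: take C (15 @ 172) → take E (28 @ 275) → take 24/29 of D → 207.72; 67/67 used.
Total value = 654.72

654.72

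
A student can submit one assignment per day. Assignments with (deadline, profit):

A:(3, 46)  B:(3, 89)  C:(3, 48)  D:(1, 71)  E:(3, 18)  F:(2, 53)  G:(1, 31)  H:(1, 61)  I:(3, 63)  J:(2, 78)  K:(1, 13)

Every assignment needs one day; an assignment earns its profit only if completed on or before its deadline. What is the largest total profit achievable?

Sort by profit descending; place each in the latest free slot ≤ its deadline.
Profit order: B=89 J=78 D=71 I=63 H=61 F=53 C=48 A=46 G=31 E=18 K=13
Assign: B→slot 3, J→slot 2, D→slot 1, I skipped, H skipped, F skipped, C skipped, A skipped, G skipped, E skipped, K skipped.
Slots: [1:D] [2:J] [3:B]
Profit = 71 + 78 + 89 = 238

238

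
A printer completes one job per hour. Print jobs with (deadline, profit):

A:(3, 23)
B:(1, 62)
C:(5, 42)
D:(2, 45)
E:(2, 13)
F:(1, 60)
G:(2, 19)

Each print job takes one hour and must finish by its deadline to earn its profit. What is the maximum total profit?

172

Sort by profit descending; place each in the latest free slot ≤ its deadline.
Profit order: B=62 F=60 D=45 C=42 A=23 G=19 E=13
Assign: B→slot 1, F skipped, D→slot 2, C→slot 5, A→slot 3, G skipped, E skipped.
Slots: [1:B] [2:D] [3:A] [5:C]
Profit = 62 + 45 + 23 + 42 = 172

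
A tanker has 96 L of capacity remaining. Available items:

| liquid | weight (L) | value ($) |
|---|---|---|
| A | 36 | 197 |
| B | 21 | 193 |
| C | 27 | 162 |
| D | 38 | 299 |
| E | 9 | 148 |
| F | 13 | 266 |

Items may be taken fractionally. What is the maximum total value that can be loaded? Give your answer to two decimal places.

Ratios (sorted): F 20.46, E 16.44, B 9.19, D 7.87, C 6.00, A 5.47
take F (13 @ 266); take E (9 @ 148); take B (21 @ 193); take D (38 @ 299); take 15/27 of C → 90.00. Capacity used 96/96.
Total value = 996.00

996.00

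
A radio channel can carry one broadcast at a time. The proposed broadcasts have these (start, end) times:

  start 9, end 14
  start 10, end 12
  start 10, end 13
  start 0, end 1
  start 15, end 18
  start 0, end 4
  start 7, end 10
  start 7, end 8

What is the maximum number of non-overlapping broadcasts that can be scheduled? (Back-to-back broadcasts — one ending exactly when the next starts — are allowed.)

4

Sorted by end: (0,1)  (0,4)  (7,8)  (7,10)  (10,12)  (10,13)  (9,14)  (15,18)
take (0,1); skip (0,4); take (7,8); take (10,12); skip (10,13); skip (9,14); take (15,18).
Selected 4 broadcasts.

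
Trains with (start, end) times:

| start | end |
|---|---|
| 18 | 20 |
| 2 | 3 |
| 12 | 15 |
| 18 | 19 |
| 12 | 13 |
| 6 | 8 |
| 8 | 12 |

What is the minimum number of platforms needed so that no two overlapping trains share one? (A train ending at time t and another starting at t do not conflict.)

Events (time:±→running): 2:+→1 3:-→0 6:+→1 8:-→0 8:+→1 12:-→0 12:+→1 12:+→2 … peak 2.

2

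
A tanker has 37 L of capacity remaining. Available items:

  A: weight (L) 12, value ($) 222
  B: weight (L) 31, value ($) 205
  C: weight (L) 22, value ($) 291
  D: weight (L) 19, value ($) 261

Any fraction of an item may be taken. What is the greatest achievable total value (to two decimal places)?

562.36

Greedy by value/weight ratio, highest first.
Order: A (222/12=18.50) > D (261/19=13.74) > C (291/22=13.23) > B (205/31=6.61)
Fill: take A (12 @ 222) → take D (19 @ 261) → take 6/22 of C → 79.36; 37/37 used.
Total value = 562.36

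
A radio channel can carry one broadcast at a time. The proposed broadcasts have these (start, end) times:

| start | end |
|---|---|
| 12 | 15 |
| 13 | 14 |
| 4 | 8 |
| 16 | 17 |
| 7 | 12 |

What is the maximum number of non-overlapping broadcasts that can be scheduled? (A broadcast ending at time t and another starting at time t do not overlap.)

3

Greedy by earliest finish: after sorting by end time, pick each interval compatible with the last pick.
By end time: (4,8), (7,12), (13,14), (12,15), (16,17).
Pick (4,8); next start ≥ 8 → (13,14); next start ≥ 14 → (16,17).
Selected 3 broadcasts.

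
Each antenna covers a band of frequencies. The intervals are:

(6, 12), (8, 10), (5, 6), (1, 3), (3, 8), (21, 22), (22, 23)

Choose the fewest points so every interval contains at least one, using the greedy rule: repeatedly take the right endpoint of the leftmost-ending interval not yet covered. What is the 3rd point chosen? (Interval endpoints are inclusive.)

By right end: [1,3]  [5,6]  [3,8]  [8,10]  [6,12]  [21,22]  [22,23]
[1,3] uncovered → point at 3; [5,6] uncovered → point at 6; [8,10] uncovered → point at 10; [21,22] uncovered → point at 22.
Points: 3, 6, 10, 22 (4 total).

10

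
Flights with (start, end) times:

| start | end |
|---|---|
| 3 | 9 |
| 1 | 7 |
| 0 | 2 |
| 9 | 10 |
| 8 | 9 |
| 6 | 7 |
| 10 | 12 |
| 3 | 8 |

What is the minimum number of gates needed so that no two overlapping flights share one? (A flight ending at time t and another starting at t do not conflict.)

The answer is the maximum number of intervals overlapping at any instant.
starts: [0, 1, 3, 3, 6, 8, 9, 10]
ends:   [2, 7, 7, 8, 9, 9, 10, 12]
s0→1 s1→2 e2→1 s3→2 s3→3 s6→4  — peak 4.

4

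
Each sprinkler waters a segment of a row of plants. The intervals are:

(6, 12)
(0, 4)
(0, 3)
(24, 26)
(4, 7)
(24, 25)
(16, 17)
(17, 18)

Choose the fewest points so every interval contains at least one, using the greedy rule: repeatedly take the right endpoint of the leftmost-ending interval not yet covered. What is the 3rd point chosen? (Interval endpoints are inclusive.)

17

Sorted: [0,3] [0,4] [4,7] [6,12] [16,17] [17,18] [24,25] [24,26]
{[0,3],[0,4]} hit by 3; {[4,7],[6,12]} hit by 7; {[16,17],[17,18]} hit by 17; {[24,25],[24,26]} hit by 25.
Points: 3, 7, 17, 25 (4 total).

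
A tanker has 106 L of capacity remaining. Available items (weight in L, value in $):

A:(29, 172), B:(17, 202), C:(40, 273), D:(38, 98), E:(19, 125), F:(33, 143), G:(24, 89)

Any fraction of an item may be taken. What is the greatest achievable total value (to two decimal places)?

776.33

Greedy by value/weight ratio, highest first.
Ratios (sorted): B 11.88, C 6.83, E 6.58, A 5.93, F 4.33, G 3.71, D 2.58
take B (17 @ 202); take C (40 @ 273); take E (19 @ 125); take A (29 @ 172); take 1/33 of F → 4.33. Capacity used 106/106.
Total value = 776.33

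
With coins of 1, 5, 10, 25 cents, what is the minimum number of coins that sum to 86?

5

86 − 3×25→11 − 1×10→1 − 1×1→0
Total coins = 3 + 1 + 1 = 5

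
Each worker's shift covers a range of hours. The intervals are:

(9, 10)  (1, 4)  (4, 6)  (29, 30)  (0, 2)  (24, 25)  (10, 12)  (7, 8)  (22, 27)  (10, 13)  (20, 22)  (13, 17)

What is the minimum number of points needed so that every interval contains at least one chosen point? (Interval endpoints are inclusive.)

Process intervals by earliest right end; each time one isn't hit yet, stab at its right endpoint.
By right end: [0,2]  [1,4]  [4,6]  [7,8]  [9,10]  [10,12]  [10,13]  [13,17]  [20,22]  [24,25]  [22,27]  [29,30]
[0,2] uncovered → point at 2; [4,6] uncovered → point at 6; [7,8] uncovered → point at 8; [9,10] uncovered → point at 10; [13,17] uncovered → point at 17; [20,22] uncovered → point at 22; [24,25] uncovered → point at 25; [29,30] uncovered → point at 30.
Points: 2, 6, 8, 10, 17, 22, 25, 30 (8 total).

8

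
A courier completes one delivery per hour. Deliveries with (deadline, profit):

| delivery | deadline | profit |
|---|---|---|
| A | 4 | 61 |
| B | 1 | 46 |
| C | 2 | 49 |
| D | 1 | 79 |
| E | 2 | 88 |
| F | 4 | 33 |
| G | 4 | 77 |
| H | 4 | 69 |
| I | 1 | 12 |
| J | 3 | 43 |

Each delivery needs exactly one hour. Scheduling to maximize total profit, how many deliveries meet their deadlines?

Profit order: E=88 D=79 G=77 H=69 A=61 C=49 B=46 J=43 F=33 I=12
Assign: E→slot 2, D→slot 1, G→slot 4, H→slot 3, A skipped, C skipped, B skipped, J skipped, F skipped, I skipped.
Slots: [1:D] [2:E] [3:H] [4:G]
4 of 10 scheduled.

4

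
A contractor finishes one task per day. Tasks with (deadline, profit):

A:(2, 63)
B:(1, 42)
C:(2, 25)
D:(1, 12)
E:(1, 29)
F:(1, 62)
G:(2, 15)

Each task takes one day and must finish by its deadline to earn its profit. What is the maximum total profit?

125

Sort by profit descending; place each in the latest free slot ≤ its deadline.
Profit order: A=63 F=62 B=42 E=29 C=25 G=15 D=12
Assign: A→slot 2, F→slot 1, B skipped, E skipped, C skipped, G skipped, D skipped.
Slots: [1:F] [2:A]
Profit = 62 + 63 = 125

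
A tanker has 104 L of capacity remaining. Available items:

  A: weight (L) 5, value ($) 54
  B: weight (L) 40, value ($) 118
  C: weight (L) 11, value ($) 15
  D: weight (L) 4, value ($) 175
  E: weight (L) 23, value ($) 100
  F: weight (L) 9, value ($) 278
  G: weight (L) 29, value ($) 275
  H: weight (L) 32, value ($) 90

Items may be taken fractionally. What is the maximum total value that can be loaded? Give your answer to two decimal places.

982.30

Sort by value per unit weight and fill in that order.
Ratios (sorted): D 43.75, F 30.89, A 10.80, G 9.48, E 4.35, B 2.95, H 2.81, C 1.36
take D (4 @ 175); take F (9 @ 278); take A (5 @ 54); take G (29 @ 275); take E (23 @ 100); take 34/40 of B → 100.30. Capacity used 104/104.
Total value = 982.30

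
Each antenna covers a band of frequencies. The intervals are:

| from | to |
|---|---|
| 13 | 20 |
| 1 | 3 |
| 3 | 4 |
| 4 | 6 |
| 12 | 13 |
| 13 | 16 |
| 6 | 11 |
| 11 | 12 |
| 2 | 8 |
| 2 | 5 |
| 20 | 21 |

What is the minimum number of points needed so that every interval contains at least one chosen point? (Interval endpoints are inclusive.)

Sort by right endpoint; whenever an interval is uncovered, place a point at its right end.
By right end: [1,3]  [3,4]  [2,5]  [4,6]  [2,8]  [6,11]  [11,12]  [12,13]  [13,16]  [13,20]  [20,21]
[1,3] uncovered → point at 3; [4,6] uncovered → point at 6; [11,12] uncovered → point at 12; [13,16] uncovered → point at 16; [20,21] uncovered → point at 21.
Points: 3, 6, 12, 16, 21 (5 total).

5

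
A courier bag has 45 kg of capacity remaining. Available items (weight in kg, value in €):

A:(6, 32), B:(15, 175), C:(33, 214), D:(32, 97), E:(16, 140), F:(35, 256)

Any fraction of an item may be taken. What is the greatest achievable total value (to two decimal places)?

Greedy by value/weight ratio, highest first.
Ratios (sorted): B 11.67, E 8.75, F 7.31, C 6.48, A 5.33, D 3.03
take B (15 @ 175); take E (16 @ 140); take 14/35 of F → 102.40. Capacity used 45/45.
Total value = 417.40

417.40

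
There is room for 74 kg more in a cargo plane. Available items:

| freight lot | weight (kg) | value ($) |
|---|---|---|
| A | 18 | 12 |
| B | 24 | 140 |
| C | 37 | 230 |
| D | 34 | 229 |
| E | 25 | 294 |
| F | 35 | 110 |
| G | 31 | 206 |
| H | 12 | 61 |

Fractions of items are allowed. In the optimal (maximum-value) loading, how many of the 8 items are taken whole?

2

Greedy by value/weight ratio, highest first.
Order: E (294/25=11.76) > D (229/34=6.74) > G (206/31=6.65) > C (230/37=6.22) > B (140/24=5.83) > H (61/12=5.08) > F (110/35=3.14) > A (12/18=0.67)
Fill: take E (25 @ 294) → take D (34 @ 229) → take 15/31 of G → 99.68; 74/74 used.
2 item(s) taken whole; one partial (take 15/31 of G).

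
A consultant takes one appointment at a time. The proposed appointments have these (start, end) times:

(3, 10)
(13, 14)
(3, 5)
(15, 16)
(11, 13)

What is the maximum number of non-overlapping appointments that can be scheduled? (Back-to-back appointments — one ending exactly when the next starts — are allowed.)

4

Order by finish time; keep every interval that doesn't clash with the previous kept one.
By end time: (3,5), (3,10), (11,13), (13,14), (15,16).
Pick (3,5); next start ≥ 5 → (11,13); next start ≥ 13 → (13,14); next start ≥ 14 → (15,16).
Selected 4 appointments.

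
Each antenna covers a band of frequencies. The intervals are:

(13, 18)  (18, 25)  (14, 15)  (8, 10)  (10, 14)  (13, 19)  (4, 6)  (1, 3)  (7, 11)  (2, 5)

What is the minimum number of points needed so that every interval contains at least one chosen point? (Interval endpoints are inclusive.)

By right end: [1,3]  [2,5]  [4,6]  [8,10]  [7,11]  [10,14]  [14,15]  [13,18]  [13,19]  [18,25]
[1,3] uncovered → point at 3; [4,6] uncovered → point at 6; [8,10] uncovered → point at 10; [14,15] uncovered → point at 15; [18,25] uncovered → point at 25.
Points: 3, 6, 10, 15, 25 (5 total).

5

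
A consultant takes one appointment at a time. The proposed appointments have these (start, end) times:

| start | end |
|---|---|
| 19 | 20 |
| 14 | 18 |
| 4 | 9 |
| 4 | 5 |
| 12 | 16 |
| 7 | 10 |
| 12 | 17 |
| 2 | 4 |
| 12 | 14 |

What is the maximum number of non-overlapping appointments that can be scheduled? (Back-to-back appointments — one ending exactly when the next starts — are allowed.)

6

Order by finish time; keep every interval that doesn't clash with the previous kept one.
By end time: (2,4), (4,5), (4,9), (7,10), (12,14), (12,16), (12,17), (14,18), (19,20).
Pick (2,4); next start ≥ 4 → (4,5); next start ≥ 5 → (7,10); next start ≥ 10 → (12,14); next start ≥ 14 → (14,18); next start ≥ 18 → (19,20).
Selected 6 appointments.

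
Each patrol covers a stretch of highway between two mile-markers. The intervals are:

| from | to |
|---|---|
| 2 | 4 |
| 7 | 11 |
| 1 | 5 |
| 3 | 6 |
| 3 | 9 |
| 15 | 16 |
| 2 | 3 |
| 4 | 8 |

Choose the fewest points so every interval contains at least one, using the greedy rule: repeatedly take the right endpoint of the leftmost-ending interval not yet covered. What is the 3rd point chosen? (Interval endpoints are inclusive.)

Sorted: [2,3] [2,4] [1,5] [3,6] [4,8] [3,9] [7,11] [15,16]
{[2,3],[2,4],[1,5],[3,6]} hit by 3; {[4,8],[3,9],[7,11]} hit by 8; {[15,16]} hit by 16.
Points: 3, 8, 16 (3 total).

16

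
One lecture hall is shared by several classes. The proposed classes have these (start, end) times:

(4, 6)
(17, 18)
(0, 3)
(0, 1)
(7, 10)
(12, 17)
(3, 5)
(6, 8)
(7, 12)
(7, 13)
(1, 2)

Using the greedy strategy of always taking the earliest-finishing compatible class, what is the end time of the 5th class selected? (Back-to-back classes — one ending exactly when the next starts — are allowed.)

Order by finish time; keep every interval that doesn't clash with the previous kept one.
Sorted by end: (0,1)  (1,2)  (0,3)  (3,5)  (4,6)  (6,8)  (7,10)  (7,12)  (7,13)  (12,17)  (17,18)
take (0,1); take (1,2); take (3,5); skip (4,6); take (6,8); skip (7,12); take (12,17); take (17,18).
Selected: (0,1) (1,2) (3,5) (6,8) (12,17) (17,18)

17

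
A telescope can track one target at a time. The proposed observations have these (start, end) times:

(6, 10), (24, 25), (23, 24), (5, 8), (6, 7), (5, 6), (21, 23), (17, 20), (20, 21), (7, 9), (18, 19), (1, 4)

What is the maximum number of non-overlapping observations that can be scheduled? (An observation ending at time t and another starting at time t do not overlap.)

9

Greedy by earliest finish: after sorting by end time, pick each interval compatible with the last pick.
By end time: (1,4), (5,6), (6,7), (5,8), (7,9), (6,10), (18,19), (17,20), (20,21), (21,23), (23,24), (24,25).
Pick (1,4); next start ≥ 4 → (5,6); next start ≥ 6 → (6,7); next start ≥ 7 → (7,9); next start ≥ 9 → (18,19); next start ≥ 19 → (20,21); next start ≥ 21 → (21,23); next start ≥ 23 → (23,24); next start ≥ 24 → (24,25).
Selected 9 observations.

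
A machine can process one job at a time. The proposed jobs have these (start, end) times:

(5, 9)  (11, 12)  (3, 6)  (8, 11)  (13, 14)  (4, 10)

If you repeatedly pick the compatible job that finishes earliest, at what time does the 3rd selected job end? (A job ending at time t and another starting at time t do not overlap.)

12

Greedy by earliest finish: after sorting by end time, pick each interval compatible with the last pick.
Sorted by end: (3,6)  (5,9)  (4,10)  (8,11)  (11,12)  (13,14)
take (3,6); skip (5,9); take (8,11); take (11,12); take (13,14).
Selected: (3,6) (8,11) (11,12) (13,14)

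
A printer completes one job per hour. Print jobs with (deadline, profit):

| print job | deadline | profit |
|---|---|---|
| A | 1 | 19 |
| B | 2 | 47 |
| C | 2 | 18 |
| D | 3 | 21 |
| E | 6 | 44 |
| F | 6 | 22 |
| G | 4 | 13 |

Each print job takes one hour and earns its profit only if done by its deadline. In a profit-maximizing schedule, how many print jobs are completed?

6

Take jobs in profit order; each goes to the latest open slot no later than its deadline.
Profit order: B=47 E=44 F=22 D=21 A=19 C=18 G=13
Assign: B→slot 2, E→slot 6, F→slot 5, D→slot 3, A→slot 1, C skipped, G→slot 4.
Slots: [1:A] [2:B] [3:D] [4:G] [5:F] [6:E]
6 of 7 scheduled.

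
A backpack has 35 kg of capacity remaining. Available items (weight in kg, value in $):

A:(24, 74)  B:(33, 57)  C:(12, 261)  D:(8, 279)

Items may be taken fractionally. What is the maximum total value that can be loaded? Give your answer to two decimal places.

Sort by value per unit weight and fill in that order.
Order: D (279/8=34.88) > C (261/12=21.75) > A (74/24=3.08) > B (57/33=1.73)
Fill: take D (8 @ 279) → take C (12 @ 261) → take 15/24 of A → 46.25; 35/35 used.
Total value = 586.25

586.25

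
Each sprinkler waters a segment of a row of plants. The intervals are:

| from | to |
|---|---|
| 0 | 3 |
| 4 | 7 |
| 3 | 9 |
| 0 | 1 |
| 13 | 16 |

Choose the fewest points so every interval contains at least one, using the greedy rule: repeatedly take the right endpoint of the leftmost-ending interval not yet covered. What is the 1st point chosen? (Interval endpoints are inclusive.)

1

Process intervals by earliest right end; each time one isn't hit yet, stab at its right endpoint.
By right end: [0,1]  [0,3]  [4,7]  [3,9]  [13,16]
[0,1] uncovered → point at 1; [4,7] uncovered → point at 7; [13,16] uncovered → point at 16.
Points: 1, 7, 16 (3 total).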